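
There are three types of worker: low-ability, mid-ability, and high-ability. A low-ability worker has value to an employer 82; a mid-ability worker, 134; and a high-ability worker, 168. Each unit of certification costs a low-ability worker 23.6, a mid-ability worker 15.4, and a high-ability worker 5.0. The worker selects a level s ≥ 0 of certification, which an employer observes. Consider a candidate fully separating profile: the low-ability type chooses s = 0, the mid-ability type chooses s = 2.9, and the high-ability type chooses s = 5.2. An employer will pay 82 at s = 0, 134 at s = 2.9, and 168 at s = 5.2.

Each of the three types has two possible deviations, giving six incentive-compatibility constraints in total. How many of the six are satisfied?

6

High-ability (own payoff 168 − 5.0×5.2 = 142): to s=0 gives 82 → no gain ✓; to s=2.9 gives 134 − 5.0×2.9 = 119.5 → no gain ✓.
Mid-ability (own payoff 134 − 15.4×2.9 = 89.34): to s=0 gives 82 → no gain ✓; to s=5.2 gives 168 − 15.4×5.2 = 87.92 → no gain ✓.
Low-ability (own payoff 82): to s=2.9 gives 134 − 23.6×2.9 = 65.56 → no gain ✓; to s=5.2 gives 168 − 23.6×5.2 = 45.28 → no gain ✓.
6 of the 6 constraints hold; this profile is a separating equilibrium.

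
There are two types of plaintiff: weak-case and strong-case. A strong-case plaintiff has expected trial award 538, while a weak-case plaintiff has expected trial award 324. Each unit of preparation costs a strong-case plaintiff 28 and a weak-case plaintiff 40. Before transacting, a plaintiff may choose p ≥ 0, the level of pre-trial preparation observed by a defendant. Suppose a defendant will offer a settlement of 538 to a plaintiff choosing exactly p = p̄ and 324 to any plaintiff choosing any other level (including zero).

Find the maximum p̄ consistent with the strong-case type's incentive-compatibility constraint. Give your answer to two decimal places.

7.64

Choosing p̄ yields the strong-case type 538 − 28·p̄; choosing zero yields 324.
The strong-case type is indifferent at 538 − 28·p̄ = 324, i.e. p̄ = (538 − 324) / 28 ≈ 7.64.
For any p̄ above 7.64 the strong-case type would rather pool at zero, so separation collapses.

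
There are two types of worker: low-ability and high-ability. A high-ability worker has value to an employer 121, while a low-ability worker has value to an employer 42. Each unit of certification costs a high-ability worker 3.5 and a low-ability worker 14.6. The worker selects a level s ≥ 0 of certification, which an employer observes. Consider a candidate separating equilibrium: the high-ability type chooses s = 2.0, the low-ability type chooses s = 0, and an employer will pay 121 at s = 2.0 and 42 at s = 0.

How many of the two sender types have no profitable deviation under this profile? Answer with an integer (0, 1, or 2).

High-ability type: signal → 121 − 3.5 × 2.0 = 114; deviate to 0 → 42. IC holds (114 ≥ 42).
Low-ability type: stay at 0 → 42; mimic → 121 − 14.6 × 2.0 = 91.8. IC fails (42 < 91.8).
1 of 2 constraints hold, so this profile is not an equilibrium.

1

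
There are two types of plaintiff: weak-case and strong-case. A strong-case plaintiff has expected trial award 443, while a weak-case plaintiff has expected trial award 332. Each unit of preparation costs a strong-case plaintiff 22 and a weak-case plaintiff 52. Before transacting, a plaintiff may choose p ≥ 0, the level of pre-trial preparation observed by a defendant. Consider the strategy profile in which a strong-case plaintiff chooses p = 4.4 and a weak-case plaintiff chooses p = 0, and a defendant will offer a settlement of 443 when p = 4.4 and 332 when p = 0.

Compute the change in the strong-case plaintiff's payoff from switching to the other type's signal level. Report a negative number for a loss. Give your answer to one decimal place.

-14.2

Playing p = 4.4 the strong-case plaintiff receives 443 − 22 × 4.4 = 346.2.
Deviating to p = 0 yields 332 instead.
Gain from deviating: 332 − 346.2 = -14.2.
The gain is negative, so the strong-case type's incentive-compatibility constraint is satisfied.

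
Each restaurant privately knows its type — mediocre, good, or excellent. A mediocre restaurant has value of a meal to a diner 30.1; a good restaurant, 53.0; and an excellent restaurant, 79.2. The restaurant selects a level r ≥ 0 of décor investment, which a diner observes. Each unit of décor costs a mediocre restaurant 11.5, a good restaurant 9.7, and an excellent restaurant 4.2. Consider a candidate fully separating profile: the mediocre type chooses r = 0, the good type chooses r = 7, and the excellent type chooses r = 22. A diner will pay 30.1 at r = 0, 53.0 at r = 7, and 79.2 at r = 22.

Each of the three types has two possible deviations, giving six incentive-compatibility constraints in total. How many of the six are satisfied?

3

Mediocre (own payoff 30.1): to r=7 gives 53.0 − 11.5×7 = -27.5 → no gain ✓; to r=22 gives 79.2 − 11.5×22 = -173.8 → no gain ✓.
Excellent (own payoff 79.2 − 4.2×22 = -13.2): to r=0 gives 30.1 → profitable ✗; to r=7 gives 53.0 − 4.2×7 = 23.6 → profitable ✗.
Good (own payoff 53.0 − 9.7×7 = -14.9): to r=0 gives 30.1 → profitable ✗; to r=22 gives 79.2 − 9.7×22 = -134.2 → no gain ✓.
3 of the 6 constraints hold; not an equilibrium.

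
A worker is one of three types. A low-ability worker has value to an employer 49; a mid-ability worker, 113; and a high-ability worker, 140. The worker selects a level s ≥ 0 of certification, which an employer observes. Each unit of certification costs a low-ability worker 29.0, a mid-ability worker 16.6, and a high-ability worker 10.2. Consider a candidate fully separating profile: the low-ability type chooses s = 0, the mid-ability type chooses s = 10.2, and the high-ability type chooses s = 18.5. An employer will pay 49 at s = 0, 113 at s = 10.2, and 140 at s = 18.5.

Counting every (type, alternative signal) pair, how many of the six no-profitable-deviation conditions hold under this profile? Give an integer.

High-ability (own payoff 140 − 10.2×18.5 = -48.7): to s=0 gives 49 → profitable ✗; to s=10.2 gives 113 − 10.2×10.2 = 8.96 → profitable ✗.
Mid-ability (own payoff 113 − 16.6×10.2 = -56.32): to s=0 gives 49 → profitable ✗; to s=18.5 gives 140 − 16.6×18.5 = -167.1 → no gain ✓.
Low-ability (own payoff 49): to s=10.2 gives 113 − 29.0×10.2 = -182.8 → no gain ✓; to s=18.5 gives 140 − 29.0×18.5 = -396.5 → no gain ✓.
3 of the 6 constraints hold; not an equilibrium.

3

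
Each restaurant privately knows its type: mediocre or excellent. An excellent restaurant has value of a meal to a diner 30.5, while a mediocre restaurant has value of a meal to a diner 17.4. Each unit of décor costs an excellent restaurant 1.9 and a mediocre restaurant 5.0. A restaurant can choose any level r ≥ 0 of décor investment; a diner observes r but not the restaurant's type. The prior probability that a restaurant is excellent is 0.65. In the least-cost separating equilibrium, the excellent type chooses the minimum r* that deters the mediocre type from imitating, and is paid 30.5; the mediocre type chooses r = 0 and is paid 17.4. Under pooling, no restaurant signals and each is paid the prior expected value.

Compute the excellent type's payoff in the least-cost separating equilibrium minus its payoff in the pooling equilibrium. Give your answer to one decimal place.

-0.4

Least-cost separating signal: r* solves 17.4 = 30.5 − 5.0·r*, so r* = (30.5 − 17.4)/5.0 = 2.62.
Excellent type's separating payoff: 30.5 − 1.9 × r* = 30.5 − 1.9 × (30.5 − 17.4)/5.0 = 30.5 − 24.89/5.0 = 25.522.
Pooling payoff: 0.65 × 30.5 + 0.35 × 17.4 = 25.915.
Difference: 25.522 − 25.915 = -0.393, i.e. -0.4 to one decimal place.
The excellent type would prefer the pooling outcome.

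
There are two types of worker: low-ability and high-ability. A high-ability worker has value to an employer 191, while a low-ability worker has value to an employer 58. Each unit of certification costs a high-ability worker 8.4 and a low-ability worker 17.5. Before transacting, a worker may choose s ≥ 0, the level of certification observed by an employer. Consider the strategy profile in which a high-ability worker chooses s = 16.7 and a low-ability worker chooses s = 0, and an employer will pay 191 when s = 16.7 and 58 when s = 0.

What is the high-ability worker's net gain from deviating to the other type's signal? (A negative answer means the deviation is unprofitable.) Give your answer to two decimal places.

7.28

Playing s = 16.7 the high-ability worker receives 191 − 8.4 × 16.7 = 50.72.
Deviating to s = 0 yields 58 instead.
Gain from deviating: 58 − 50.72 = 7.28.
The gain is positive, so the high-ability type's incentive-compatibility constraint is violated — this profile is not a separating equilibrium.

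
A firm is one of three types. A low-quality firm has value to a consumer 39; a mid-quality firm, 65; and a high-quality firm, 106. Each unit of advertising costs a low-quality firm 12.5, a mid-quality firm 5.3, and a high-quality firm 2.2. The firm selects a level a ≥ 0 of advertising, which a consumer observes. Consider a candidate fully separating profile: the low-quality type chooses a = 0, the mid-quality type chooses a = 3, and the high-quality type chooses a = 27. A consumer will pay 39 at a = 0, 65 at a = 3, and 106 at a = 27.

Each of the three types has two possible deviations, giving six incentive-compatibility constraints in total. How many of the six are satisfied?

5

Mid-quality (own payoff 65 − 5.3×3 = 49.1): to a=0 gives 39 → no gain ✓; to a=27 gives 106 − 5.3×27 = -37.1 → no gain ✓.
Low-quality (own payoff 39): to a=3 gives 65 − 12.5×3 = 27.5 → no gain ✓; to a=27 gives 106 − 12.5×27 = -231.5 → no gain ✓.
High-quality (own payoff 106 − 2.2×27 = 46.6): to a=0 gives 39 → no gain ✓; to a=3 gives 65 − 2.2×3 = 58.4 → profitable ✗.
5 of the 6 constraints hold; not an equilibrium.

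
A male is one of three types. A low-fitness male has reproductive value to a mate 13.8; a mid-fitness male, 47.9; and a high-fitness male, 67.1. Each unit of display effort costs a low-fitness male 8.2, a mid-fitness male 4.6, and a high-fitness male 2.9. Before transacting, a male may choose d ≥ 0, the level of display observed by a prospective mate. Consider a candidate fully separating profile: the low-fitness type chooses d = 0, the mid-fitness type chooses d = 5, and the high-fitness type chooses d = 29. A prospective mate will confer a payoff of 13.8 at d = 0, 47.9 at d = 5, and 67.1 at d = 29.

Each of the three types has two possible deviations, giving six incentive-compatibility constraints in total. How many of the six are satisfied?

High-fitness (own payoff 67.1 − 2.9×29 = -17): to d=0 gives 13.8 → profitable ✗; to d=5 gives 47.9 − 2.9×5 = 33.4 → profitable ✗.
Mid-fitness (own payoff 47.9 − 4.6×5 = 24.9): to d=0 gives 13.8 → no gain ✓; to d=29 gives 67.1 − 4.6×29 = -66.3 → no gain ✓.
Low-fitness (own payoff 13.8): to d=5 gives 47.9 − 8.2×5 = 6.9 → no gain ✓; to d=29 gives 67.1 − 8.2×29 = -170.7 → no gain ✓.
4 of the 6 constraints hold; not an equilibrium.

4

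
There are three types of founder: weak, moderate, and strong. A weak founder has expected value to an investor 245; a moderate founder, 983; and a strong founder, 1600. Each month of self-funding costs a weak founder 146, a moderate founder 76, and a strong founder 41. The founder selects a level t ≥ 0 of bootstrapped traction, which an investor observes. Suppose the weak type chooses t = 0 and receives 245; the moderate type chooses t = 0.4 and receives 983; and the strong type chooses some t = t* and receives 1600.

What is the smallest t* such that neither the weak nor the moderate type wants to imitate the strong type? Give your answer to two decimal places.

Moderate type (on-path payoff 983 − 76×0.4 = 952.6) won't mimic when 952.6 ≥ 1600 − 76·t*, i.e. t* ≥ 8.52.
Weak type (on-path payoff 245) won't mimic when 245 ≥ 1600 − 146·t*, i.e. t* ≥ 9.28.
Both must hold, so t* = max(9.28, 8.52) = 9.28. The weak type's constraint binds.

9.28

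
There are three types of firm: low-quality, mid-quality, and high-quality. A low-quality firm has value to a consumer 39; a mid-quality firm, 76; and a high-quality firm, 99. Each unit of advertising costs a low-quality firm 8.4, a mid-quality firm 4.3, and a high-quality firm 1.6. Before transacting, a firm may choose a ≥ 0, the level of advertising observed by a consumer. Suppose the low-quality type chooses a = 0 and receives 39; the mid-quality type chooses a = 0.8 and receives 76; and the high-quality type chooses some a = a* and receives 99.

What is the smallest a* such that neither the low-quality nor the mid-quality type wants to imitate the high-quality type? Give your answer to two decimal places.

Low-quality type (on-path payoff 39) won't mimic when 39 ≥ 99 − 8.4·a*, i.e. a* ≥ 7.14.
Mid-quality type (on-path payoff 76 − 4.3×0.8 = 72.56) won't mimic when 72.56 ≥ 99 − 4.3·a*, i.e. a* ≥ 6.15.
Both must hold, so a* = max(7.14, 6.15) = 7.14. The low-quality type's constraint binds.

7.14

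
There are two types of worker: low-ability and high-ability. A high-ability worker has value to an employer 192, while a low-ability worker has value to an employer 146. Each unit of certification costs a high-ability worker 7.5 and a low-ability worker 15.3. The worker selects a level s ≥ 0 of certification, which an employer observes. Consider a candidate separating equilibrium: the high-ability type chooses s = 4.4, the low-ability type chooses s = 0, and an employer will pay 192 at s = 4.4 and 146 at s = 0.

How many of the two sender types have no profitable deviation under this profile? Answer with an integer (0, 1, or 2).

Low-ability type: stay at 0 → 146; mimic → 192 − 15.3 × 4.4 = 124.68. IC holds (146 ≥ 124.68).
High-ability type: signal → 192 − 7.5 × 4.4 = 159; deviate to 0 → 146. IC holds (159 ≥ 146).
2 of 2 constraints hold, so this is a separating equilibrium.

2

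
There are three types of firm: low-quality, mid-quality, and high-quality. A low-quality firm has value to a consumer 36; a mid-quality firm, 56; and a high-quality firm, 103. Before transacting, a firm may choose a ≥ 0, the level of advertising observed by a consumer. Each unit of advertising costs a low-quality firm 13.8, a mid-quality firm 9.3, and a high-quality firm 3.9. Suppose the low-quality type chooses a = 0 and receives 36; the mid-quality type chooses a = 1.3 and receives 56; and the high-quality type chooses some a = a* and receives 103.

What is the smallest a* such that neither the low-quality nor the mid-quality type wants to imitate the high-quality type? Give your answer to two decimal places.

Low-quality type (on-path payoff 36) won't mimic when 36 ≥ 103 − 13.8·a*, i.e. a* ≥ 4.86.
Mid-quality type (on-path payoff 56 − 9.3×1.3 = 43.91) won't mimic when 43.91 ≥ 103 − 9.3·a*, i.e. a* ≥ 6.35.
Both must hold, so a* = max(4.86, 6.35) = 6.35. The mid-quality type's constraint binds.

6.35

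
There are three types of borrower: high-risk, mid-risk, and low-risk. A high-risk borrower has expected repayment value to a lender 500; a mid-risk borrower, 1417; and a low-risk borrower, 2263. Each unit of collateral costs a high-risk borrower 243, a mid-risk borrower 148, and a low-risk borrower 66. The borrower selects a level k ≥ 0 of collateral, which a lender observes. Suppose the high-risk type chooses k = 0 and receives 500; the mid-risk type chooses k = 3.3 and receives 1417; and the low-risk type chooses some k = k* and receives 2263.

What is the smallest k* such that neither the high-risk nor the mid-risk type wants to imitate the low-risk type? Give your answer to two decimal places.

9.02

Mid-risk type (on-path payoff 1417 − 148×3.3 = 928.6) won't mimic when 928.6 ≥ 2263 − 148·k*, i.e. k* ≥ 9.02.
High-risk type (on-path payoff 500) won't mimic when 500 ≥ 2263 − 243·k*, i.e. k* ≥ 7.26.
Both must hold, so k* = max(7.26, 9.02) = 9.02. The mid-risk type's constraint binds.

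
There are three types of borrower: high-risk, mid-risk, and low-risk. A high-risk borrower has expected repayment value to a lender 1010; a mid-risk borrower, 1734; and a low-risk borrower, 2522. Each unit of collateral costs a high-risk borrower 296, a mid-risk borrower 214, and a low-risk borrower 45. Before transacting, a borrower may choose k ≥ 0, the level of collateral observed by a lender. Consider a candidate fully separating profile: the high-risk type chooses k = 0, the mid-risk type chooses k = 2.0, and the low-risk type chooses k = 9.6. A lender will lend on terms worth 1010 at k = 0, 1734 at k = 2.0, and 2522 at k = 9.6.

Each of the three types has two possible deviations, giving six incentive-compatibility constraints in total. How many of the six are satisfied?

High-risk (own payoff 1010): to k=2.0 gives 1734 − 296×2.0 = 1142 → profitable ✗; to k=9.6 gives 2522 − 296×9.6 = -319.6 → no gain ✓.
Low-risk (own payoff 2522 − 45×9.6 = 2090): to k=0 gives 1010 → no gain ✓; to k=2.0 gives 1734 − 45×2.0 = 1644 → no gain ✓.
Mid-risk (own payoff 1734 − 214×2.0 = 1306): to k=0 gives 1010 → no gain ✓; to k=9.6 gives 2522 − 214×9.6 = 467.6 → no gain ✓.
5 of the 6 constraints hold; not an equilibrium.

5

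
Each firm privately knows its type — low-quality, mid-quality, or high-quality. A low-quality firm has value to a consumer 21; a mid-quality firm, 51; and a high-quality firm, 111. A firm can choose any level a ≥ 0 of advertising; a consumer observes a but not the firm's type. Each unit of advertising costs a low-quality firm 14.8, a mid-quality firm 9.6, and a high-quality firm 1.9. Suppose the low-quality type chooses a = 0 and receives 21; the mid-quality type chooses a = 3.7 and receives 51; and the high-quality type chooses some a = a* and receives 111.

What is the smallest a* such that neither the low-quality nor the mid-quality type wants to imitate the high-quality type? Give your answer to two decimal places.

9.95

Low-quality type (on-path payoff 21) won't mimic when 21 ≥ 111 − 14.8·a*, i.e. a* ≥ 6.08.
Mid-quality type (on-path payoff 51 − 9.6×3.7 = 15.48) won't mimic when 15.48 ≥ 111 − 9.6·a*, i.e. a* ≥ 9.95.
Both must hold, so a* = max(6.08, 9.95) = 9.95. The mid-quality type's constraint binds.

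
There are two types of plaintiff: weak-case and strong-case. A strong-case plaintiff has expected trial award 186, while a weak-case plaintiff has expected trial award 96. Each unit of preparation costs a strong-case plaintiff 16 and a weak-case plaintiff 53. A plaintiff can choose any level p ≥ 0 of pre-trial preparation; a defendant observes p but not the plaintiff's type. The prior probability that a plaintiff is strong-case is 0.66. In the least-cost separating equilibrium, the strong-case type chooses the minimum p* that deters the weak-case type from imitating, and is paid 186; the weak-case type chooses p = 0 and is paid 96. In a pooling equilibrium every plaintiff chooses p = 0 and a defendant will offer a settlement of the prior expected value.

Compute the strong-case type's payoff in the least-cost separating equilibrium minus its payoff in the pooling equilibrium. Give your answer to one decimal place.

3.4

Least-cost separating signal: p* solves 96 = 186 − 53·p*, so p* = (186 − 96)/53 ≈ 1.6981.
Strong-case type's separating payoff: 186 − 16 × p* = 186 − 16 × (186 − 96)/53 = 186 − 1440/53 ≈ 158.830.
Pooling payoff: 0.66 × 186 + 0.34 × 96 = 155.4.
Difference: 158.830 − 155.4 = 3.43, i.e. 3.4 to one decimal place.
The strong-case type prefers to separate.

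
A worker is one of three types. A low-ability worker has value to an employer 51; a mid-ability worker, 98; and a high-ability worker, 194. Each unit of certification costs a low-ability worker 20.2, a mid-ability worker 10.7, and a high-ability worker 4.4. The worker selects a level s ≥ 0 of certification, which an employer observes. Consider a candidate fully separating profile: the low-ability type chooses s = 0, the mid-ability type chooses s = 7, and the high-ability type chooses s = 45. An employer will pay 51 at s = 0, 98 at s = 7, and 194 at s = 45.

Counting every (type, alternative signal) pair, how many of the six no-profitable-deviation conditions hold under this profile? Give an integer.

3

High-ability (own payoff 194 − 4.4×45 = -4): to s=0 gives 51 → profitable ✗; to s=7 gives 98 − 4.4×7 = 67.2 → profitable ✗.
Mid-ability (own payoff 98 − 10.7×7 = 23.1): to s=0 gives 51 → profitable ✗; to s=45 gives 194 − 10.7×45 = -287.5 → no gain ✓.
Low-ability (own payoff 51): to s=7 gives 98 − 20.2×7 = -43.4 → no gain ✓; to s=45 gives 194 − 20.2×45 = -715 → no gain ✓.
3 of the 6 constraints hold; not an equilibrium.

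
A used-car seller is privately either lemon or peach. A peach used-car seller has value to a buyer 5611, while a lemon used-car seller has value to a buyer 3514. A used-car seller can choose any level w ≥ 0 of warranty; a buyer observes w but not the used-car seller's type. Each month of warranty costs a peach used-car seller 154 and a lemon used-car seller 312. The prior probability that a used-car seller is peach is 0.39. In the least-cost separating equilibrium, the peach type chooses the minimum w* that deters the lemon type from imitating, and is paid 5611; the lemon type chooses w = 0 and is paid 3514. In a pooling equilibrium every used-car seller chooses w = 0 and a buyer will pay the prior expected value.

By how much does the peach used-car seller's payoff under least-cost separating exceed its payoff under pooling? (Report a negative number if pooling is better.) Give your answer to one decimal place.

Least-cost separating signal: w* solves 3514 = 5611 − 312·w*, so w* = (5611 − 3514)/312 ≈ 6.7212.
Peach type's separating payoff: 5611 − 154 × w* = 5611 − 154 × (5611 − 3514)/312 = 5611 − 322938/312 ≈ 4575.942.
Pooling payoff: 0.39 × 5611 + 0.61 × 3514 = 4331.83.
Difference: 4575.942 − 4331.83 = 244.112, i.e. 244.1 to one decimal place.
The peach type prefers to separate.

244.1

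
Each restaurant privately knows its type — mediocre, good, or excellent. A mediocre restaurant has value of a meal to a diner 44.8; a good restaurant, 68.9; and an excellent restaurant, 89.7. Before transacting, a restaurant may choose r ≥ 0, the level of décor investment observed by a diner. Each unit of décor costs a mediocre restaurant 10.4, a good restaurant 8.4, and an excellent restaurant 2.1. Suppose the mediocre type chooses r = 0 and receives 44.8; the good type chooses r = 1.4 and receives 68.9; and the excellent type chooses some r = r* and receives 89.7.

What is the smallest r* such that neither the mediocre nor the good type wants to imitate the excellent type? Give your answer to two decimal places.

Mediocre type (on-path payoff 44.8) won't mimic when 44.8 ≥ 89.7 − 10.4·r*, i.e. r* ≥ 4.32.
Good type (on-path payoff 68.9 − 8.4×1.4 = 57.14) won't mimic when 57.14 ≥ 89.7 − 8.4·r*, i.e. r* ≥ 3.88.
Both must hold, so r* = max(4.32, 3.88) = 4.32. The mediocre type's constraint binds.

4.32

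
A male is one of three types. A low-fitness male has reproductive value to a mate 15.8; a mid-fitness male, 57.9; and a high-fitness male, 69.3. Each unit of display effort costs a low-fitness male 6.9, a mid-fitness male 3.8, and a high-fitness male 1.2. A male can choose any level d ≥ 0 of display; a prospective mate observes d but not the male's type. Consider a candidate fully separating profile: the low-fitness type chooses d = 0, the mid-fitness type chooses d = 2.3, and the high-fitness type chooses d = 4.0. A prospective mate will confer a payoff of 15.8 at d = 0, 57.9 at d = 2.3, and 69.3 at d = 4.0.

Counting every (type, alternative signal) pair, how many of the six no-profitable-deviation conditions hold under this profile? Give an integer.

3

High-fitness (own payoff 69.3 − 1.2×4.0 = 64.5): to d=0 gives 15.8 → no gain ✓; to d=2.3 gives 57.9 − 1.2×2.3 = 55.14 → no gain ✓.
Low-fitness (own payoff 15.8): to d=2.3 gives 57.9 − 6.9×2.3 = 42.03 → profitable ✗; to d=4.0 gives 69.3 − 6.9×4.0 = 41.7 → profitable ✗.
Mid-fitness (own payoff 57.9 − 3.8×2.3 = 49.16): to d=0 gives 15.8 → no gain ✓; to d=4.0 gives 69.3 − 3.8×4.0 = 54.1 → profitable ✗.
3 of the 6 constraints hold; not an equilibrium.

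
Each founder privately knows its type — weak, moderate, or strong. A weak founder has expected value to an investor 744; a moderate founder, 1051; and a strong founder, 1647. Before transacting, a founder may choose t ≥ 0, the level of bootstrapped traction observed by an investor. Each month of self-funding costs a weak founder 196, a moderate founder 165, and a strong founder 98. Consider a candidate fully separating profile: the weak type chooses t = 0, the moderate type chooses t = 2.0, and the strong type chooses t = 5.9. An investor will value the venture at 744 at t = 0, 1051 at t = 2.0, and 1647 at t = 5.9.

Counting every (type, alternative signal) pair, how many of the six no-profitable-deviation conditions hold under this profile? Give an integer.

Weak (own payoff 744): to t=2.0 gives 1051 − 196×2.0 = 659 → no gain ✓; to t=5.9 gives 1647 − 196×5.9 = 490.6 → no gain ✓.
Moderate (own payoff 1051 − 165×2.0 = 721): to t=0 gives 744 → profitable ✗; to t=5.9 gives 1647 − 165×5.9 = 673.5 → no gain ✓.
Strong (own payoff 1647 − 98×5.9 = 1068.8): to t=0 gives 744 → no gain ✓; to t=2.0 gives 1051 − 98×2.0 = 855 → no gain ✓.
5 of the 6 constraints hold; not an equilibrium.

5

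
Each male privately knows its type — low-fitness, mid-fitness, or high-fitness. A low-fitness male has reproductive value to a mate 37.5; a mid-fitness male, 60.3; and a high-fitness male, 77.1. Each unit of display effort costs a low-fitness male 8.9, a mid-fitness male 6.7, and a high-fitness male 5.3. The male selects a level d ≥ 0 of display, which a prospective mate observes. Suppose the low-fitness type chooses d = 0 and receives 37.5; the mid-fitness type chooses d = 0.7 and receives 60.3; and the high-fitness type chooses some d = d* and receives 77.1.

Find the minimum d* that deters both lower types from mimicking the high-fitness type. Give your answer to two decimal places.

Low-fitness type (on-path payoff 37.5) won't mimic when 37.5 ≥ 77.1 − 8.9·d*, i.e. d* ≥ 4.45.
Mid-fitness type (on-path payoff 60.3 − 6.7×0.7 = 55.61) won't mimic when 55.61 ≥ 77.1 − 6.7·d*, i.e. d* ≥ 3.21.
Both must hold, so d* = max(4.45, 3.21) = 4.45. The low-fitness type's constraint binds.

4.45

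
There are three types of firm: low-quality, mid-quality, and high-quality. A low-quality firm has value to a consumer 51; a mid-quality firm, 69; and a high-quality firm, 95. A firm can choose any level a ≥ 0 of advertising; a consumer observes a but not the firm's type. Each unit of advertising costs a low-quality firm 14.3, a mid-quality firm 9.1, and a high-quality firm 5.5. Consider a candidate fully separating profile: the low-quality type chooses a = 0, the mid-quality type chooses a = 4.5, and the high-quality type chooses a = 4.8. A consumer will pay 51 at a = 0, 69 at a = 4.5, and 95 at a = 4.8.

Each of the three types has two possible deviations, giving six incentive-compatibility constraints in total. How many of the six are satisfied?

4

Mid-quality (own payoff 69 − 9.1×4.5 = 28.05): to a=0 gives 51 → profitable ✗; to a=4.8 gives 95 − 9.1×4.8 = 51.32 → profitable ✗.
High-quality (own payoff 95 − 5.5×4.8 = 68.6): to a=0 gives 51 → no gain ✓; to a=4.5 gives 69 − 5.5×4.5 = 44.25 → no gain ✓.
Low-quality (own payoff 51): to a=4.5 gives 69 − 14.3×4.5 = 4.65 → no gain ✓; to a=4.8 gives 95 − 14.3×4.8 = 26.36 → no gain ✓.
4 of the 6 constraints hold; not an equilibrium.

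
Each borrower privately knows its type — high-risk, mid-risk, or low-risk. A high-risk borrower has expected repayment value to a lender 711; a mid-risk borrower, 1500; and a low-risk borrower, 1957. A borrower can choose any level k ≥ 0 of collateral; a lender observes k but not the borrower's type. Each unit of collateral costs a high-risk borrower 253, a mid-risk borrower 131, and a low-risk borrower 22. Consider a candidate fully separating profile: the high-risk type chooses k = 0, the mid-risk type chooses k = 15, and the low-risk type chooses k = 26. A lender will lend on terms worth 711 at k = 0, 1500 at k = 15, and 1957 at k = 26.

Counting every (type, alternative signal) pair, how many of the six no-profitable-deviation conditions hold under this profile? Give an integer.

Low-risk (own payoff 1957 − 22×26 = 1385): to k=0 gives 711 → no gain ✓; to k=15 gives 1500 − 22×15 = 1170 → no gain ✓.
Mid-risk (own payoff 1500 − 131×15 = -465): to k=0 gives 711 → profitable ✗; to k=26 gives 1957 − 131×26 = -1449 → no gain ✓.
High-risk (own payoff 711): to k=15 gives 1500 − 253×15 = -2295 → no gain ✓; to k=26 gives 1957 − 253×26 = -4621 → no gain ✓.
5 of the 6 constraints hold; not an equilibrium.

5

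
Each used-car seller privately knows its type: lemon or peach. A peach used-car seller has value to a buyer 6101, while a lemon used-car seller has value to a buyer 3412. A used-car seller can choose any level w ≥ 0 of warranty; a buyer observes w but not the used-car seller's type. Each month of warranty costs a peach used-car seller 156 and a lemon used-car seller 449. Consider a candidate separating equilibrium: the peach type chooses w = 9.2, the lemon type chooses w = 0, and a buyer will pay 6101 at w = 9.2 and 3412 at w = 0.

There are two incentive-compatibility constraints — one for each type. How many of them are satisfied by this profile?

2

Lemon type: stay at 0 → 3412; mimic → 6101 − 449 × 9.2 = 1970.2. IC holds (3412 ≥ 1970.2).
Peach type: signal → 6101 − 156 × 9.2 = 4665.8; deviate to 0 → 3412. IC holds (4665.8 ≥ 3412).
2 of 2 constraints hold, so this is a separating equilibrium.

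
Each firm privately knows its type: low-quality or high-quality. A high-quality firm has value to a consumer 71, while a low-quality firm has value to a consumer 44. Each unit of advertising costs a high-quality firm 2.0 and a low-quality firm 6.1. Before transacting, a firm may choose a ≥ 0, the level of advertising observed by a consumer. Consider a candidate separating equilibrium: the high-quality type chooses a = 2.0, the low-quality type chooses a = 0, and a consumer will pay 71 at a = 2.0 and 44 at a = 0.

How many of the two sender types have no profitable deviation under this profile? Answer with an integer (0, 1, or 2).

High-quality type: signal → 71 − 2.0 × 2.0 = 67; deviate to 0 → 44. IC holds (67 ≥ 44).
Low-quality type: stay at 0 → 44; mimic → 71 − 6.1 × 2.0 = 58.8. IC fails (44 < 58.8).
1 of 2 constraints hold, so this profile is not an equilibrium.

1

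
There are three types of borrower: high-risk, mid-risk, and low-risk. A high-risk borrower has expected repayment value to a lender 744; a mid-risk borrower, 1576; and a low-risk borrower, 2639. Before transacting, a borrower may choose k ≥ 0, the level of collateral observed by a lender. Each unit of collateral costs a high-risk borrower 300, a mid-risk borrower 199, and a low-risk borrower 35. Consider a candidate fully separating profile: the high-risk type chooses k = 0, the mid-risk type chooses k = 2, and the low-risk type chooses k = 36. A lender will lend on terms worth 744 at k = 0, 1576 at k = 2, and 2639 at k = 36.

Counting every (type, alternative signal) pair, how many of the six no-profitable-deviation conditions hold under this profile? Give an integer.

4

Mid-risk (own payoff 1576 − 199×2 = 1178): to k=0 gives 744 → no gain ✓; to k=36 gives 2639 − 199×36 = -4525 → no gain ✓.
High-risk (own payoff 744): to k=2 gives 1576 − 300×2 = 976 → profitable ✗; to k=36 gives 2639 − 300×36 = -8161 → no gain ✓.
Low-risk (own payoff 2639 − 35×36 = 1379): to k=0 gives 744 → no gain ✓; to k=2 gives 1576 − 35×2 = 1506 → profitable ✗.
4 of the 6 constraints hold; not an equilibrium.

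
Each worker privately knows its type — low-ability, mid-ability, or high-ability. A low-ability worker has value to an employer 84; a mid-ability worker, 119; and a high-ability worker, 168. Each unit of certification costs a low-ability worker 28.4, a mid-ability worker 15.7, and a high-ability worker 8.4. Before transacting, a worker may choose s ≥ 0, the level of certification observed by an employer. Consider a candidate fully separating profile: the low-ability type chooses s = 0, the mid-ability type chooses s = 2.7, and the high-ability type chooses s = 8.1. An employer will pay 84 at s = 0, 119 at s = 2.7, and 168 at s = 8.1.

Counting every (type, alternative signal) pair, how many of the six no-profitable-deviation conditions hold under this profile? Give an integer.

High-ability (own payoff 168 − 8.4×8.1 = 99.96): to s=0 gives 84 → no gain ✓; to s=2.7 gives 119 − 8.4×2.7 = 96.32 → no gain ✓.
Low-ability (own payoff 84): to s=2.7 gives 119 − 28.4×2.7 = 42.32 → no gain ✓; to s=8.1 gives 168 − 28.4×8.1 = -62.04 → no gain ✓.
Mid-ability (own payoff 119 − 15.7×2.7 = 76.61): to s=0 gives 84 → profitable ✗; to s=8.1 gives 168 − 15.7×8.1 = 40.83 → no gain ✓.
5 of the 6 constraints hold; not an equilibrium.

5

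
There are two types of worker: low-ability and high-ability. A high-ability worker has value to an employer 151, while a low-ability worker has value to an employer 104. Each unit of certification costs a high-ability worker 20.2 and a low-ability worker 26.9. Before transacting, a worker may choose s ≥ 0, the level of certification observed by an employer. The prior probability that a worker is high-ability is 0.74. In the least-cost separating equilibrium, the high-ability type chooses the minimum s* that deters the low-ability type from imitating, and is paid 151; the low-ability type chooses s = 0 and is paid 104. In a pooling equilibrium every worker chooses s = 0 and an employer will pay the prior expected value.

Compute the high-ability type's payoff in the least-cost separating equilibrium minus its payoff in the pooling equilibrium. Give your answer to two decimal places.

Least-cost separating signal: s* solves 104 = 151 − 26.9·s*, so s* = (151 − 104)/26.9 ≈ 1.7472.
High-ability type's separating payoff: 151 − 20.2 × s* = 151 − 20.2 × (151 − 104)/26.9 = 151 − 949.4/26.9 ≈ 115.7063.
Pooling payoff: 0.74 × 151 + 0.26 × 104 = 138.78.
Difference: 115.7063 − 138.78 = -23.0737, i.e. -23.07 to two decimal places.
The high-ability type would prefer the pooling outcome.

-23.07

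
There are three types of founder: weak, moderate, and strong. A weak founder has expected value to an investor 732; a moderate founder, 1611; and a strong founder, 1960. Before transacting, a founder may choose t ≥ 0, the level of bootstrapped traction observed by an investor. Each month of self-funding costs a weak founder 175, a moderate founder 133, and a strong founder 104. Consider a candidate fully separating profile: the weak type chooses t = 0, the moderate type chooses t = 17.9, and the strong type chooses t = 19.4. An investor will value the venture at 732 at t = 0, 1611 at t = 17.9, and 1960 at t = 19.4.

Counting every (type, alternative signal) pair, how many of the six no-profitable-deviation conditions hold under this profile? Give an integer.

3

Moderate (own payoff 1611 − 133×17.9 = -769.7): to t=0 gives 732 → profitable ✗; to t=19.4 gives 1960 − 133×19.4 = -620.2 → profitable ✗.
Weak (own payoff 732): to t=17.9 gives 1611 − 175×17.9 = -1521.5 → no gain ✓; to t=19.4 gives 1960 − 175×19.4 = -1435 → no gain ✓.
Strong (own payoff 1960 − 104×19.4 = -57.6): to t=0 gives 732 → profitable ✗; to t=17.9 gives 1611 − 104×17.9 = -250.6 → no gain ✓.
3 of the 6 constraints hold; not an equilibrium.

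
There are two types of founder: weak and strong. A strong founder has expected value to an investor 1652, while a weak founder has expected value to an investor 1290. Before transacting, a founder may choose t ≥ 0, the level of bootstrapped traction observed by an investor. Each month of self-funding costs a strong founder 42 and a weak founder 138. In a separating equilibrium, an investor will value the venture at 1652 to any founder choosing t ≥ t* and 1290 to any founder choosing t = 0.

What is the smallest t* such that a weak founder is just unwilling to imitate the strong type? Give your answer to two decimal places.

2.62

A weak founder choosing t = 0 receives 1290.
Imitating at t* instead would pay 1652 at cost 138·t*, netting 1652 − 138·t*.
Indifference: 1290 = 1652 − 138·t*, so t* = (1652 − 1290) / 138 ≈ 2.62.
At t* the weak type's incentive constraint just binds; the strong type strictly prefers t* since its per-unit cost is lower.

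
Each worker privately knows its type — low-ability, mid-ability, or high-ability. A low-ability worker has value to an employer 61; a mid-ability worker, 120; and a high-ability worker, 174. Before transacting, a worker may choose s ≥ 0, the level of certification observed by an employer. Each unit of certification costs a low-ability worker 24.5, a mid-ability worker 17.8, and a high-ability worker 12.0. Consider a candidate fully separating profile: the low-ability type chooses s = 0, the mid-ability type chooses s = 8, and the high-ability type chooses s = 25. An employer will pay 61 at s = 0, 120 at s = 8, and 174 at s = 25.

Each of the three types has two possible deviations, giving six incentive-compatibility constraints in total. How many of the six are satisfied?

3

Low-ability (own payoff 61): to s=8 gives 120 − 24.5×8 = -76 → no gain ✓; to s=25 gives 174 − 24.5×25 = -438.5 → no gain ✓.
High-ability (own payoff 174 − 12.0×25 = -126): to s=0 gives 61 → profitable ✗; to s=8 gives 120 − 12.0×8 = 24 → profitable ✗.
Mid-ability (own payoff 120 − 17.8×8 = -22.4): to s=0 gives 61 → profitable ✗; to s=25 gives 174 − 17.8×25 = -271 → no gain ✓.
3 of the 6 constraints hold; not an equilibrium.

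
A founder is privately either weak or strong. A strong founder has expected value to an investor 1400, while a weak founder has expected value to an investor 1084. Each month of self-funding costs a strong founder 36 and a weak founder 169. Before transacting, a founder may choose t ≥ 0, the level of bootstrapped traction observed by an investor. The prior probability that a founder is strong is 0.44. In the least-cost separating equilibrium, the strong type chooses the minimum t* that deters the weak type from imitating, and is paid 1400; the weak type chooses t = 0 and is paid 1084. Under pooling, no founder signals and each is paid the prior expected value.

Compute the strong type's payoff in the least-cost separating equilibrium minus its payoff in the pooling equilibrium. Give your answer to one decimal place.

109.6

Least-cost separating signal: t* solves 1084 = 1400 − 169·t*, so t* = (1400 − 1084)/169 ≈ 1.8698.
Strong type's separating payoff: 1400 − 36 × t* = 1400 − 36 × (1400 − 1084)/169 = 1400 − 11376/169 ≈ 1332.686.
Pooling payoff: 0.44 × 1400 + 0.56 × 1084 = 1223.04.
Difference: 1332.686 − 1223.04 = 109.646, i.e. 109.6 to one decimal place.
The strong type prefers to separate.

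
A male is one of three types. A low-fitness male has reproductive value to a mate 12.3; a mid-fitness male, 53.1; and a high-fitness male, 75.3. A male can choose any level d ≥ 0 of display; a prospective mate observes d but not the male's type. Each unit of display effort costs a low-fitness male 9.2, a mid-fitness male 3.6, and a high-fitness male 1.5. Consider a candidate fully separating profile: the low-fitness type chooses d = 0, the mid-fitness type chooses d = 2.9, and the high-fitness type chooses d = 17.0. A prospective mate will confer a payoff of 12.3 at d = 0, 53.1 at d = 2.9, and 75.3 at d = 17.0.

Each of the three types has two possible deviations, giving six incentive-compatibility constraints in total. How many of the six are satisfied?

High-fitness (own payoff 75.3 − 1.5×17.0 = 49.8): to d=0 gives 12.3 → no gain ✓; to d=2.9 gives 53.1 − 1.5×2.9 = 48.75 → no gain ✓.
Low-fitness (own payoff 12.3): to d=2.9 gives 53.1 − 9.2×2.9 = 26.42 → profitable ✗; to d=17.0 gives 75.3 − 9.2×17.0 = -81.1 → no gain ✓.
Mid-fitness (own payoff 53.1 − 3.6×2.9 = 42.66): to d=0 gives 12.3 → no gain ✓; to d=17.0 gives 75.3 − 3.6×17.0 = 14.1 → no gain ✓.
5 of the 6 constraints hold; not an equilibrium.

5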